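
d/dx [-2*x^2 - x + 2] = -4*x - 1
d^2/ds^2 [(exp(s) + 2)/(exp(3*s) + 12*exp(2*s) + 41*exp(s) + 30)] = (4*exp(6*s) + 54*exp(5*s) + 244*exp(4*s) + 434*exp(3*s) + 252*exp(2*s) - 748*exp(s) - 1560)*exp(s)/(exp(9*s) + 36*exp(8*s) + 555*exp(7*s) + 4770*exp(6*s) + 24915*exp(5*s) + 80856*exp(4*s) + 160181*exp(3*s) + 183690*exp(2*s) + 110700*exp(s) + 27000)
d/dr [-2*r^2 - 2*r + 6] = -4*r - 2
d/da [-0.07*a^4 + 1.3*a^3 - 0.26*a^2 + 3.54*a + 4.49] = -0.28*a^3 + 3.9*a^2 - 0.52*a + 3.54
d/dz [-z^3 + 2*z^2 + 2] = z*(4 - 3*z)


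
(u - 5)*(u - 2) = u^2 - 7*u + 10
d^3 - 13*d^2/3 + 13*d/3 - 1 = (d - 3)*(d - 1)*(d - 1/3)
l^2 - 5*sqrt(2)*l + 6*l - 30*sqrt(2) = (l + 6)*(l - 5*sqrt(2))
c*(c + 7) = c^2 + 7*c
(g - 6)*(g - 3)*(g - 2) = g^3 - 11*g^2 + 36*g - 36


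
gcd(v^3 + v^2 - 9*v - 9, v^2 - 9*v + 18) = v - 3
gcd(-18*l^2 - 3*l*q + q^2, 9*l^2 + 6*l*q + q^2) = 3*l + q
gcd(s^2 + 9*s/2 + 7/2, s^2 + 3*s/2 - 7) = s + 7/2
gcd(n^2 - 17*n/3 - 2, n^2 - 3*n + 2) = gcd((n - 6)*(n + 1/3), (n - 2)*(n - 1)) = 1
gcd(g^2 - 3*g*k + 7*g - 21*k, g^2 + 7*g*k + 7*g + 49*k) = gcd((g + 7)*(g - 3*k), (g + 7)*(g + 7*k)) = g + 7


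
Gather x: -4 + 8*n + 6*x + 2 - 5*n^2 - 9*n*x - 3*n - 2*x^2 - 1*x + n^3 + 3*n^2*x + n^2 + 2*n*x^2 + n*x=n^3 - 4*n^2 + 5*n + x^2*(2*n - 2) + x*(3*n^2 - 8*n + 5) - 2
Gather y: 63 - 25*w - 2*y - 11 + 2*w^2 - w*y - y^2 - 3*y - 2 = 2*w^2 - 25*w - y^2 + y*(-w - 5) + 50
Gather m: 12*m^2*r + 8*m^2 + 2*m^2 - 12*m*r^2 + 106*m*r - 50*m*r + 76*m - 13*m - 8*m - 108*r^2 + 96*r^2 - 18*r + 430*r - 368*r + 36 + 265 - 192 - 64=m^2*(12*r + 10) + m*(-12*r^2 + 56*r + 55) - 12*r^2 + 44*r + 45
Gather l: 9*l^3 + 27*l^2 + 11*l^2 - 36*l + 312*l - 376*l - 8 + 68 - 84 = 9*l^3 + 38*l^2 - 100*l - 24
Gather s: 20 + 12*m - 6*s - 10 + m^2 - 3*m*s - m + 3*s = m^2 + 11*m + s*(-3*m - 3) + 10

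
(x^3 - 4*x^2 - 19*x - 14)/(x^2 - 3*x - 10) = (x^2 - 6*x - 7)/(x - 5)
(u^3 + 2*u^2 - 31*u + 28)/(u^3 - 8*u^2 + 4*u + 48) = (u^2 + 6*u - 7)/(u^2 - 4*u - 12)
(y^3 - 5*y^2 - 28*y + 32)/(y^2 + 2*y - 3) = (y^2 - 4*y - 32)/(y + 3)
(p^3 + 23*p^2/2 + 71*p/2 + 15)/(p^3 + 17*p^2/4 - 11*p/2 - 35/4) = 2*(2*p^2 + 13*p + 6)/(4*p^2 - 3*p - 7)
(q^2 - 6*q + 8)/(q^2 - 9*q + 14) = (q - 4)/(q - 7)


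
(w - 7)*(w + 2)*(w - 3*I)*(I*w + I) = I*w^4 + 3*w^3 - 4*I*w^3 - 12*w^2 - 19*I*w^2 - 57*w - 14*I*w - 42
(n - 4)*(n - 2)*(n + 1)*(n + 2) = n^4 - 3*n^3 - 8*n^2 + 12*n + 16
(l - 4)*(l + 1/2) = l^2 - 7*l/2 - 2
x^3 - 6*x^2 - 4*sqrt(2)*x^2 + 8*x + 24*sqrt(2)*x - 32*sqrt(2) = (x - 4)*(x - 2)*(x - 4*sqrt(2))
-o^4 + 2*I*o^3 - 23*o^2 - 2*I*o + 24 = (o - 6*I)*(o + 4*I)*(-I*o - I)*(-I*o + I)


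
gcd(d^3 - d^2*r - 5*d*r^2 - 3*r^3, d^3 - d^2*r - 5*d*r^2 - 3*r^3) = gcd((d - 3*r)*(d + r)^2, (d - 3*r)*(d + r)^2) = -d^3 + d^2*r + 5*d*r^2 + 3*r^3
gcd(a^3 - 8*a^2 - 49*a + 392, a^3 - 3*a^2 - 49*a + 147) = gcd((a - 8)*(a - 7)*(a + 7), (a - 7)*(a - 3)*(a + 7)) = a^2 - 49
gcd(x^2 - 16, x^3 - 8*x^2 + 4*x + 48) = x - 4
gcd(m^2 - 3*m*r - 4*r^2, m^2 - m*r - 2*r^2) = m + r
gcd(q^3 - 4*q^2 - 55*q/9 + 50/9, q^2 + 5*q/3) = q + 5/3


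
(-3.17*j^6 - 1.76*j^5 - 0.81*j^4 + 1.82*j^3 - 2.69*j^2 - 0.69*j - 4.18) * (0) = 0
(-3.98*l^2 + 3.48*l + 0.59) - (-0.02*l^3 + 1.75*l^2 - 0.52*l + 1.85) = 0.02*l^3 - 5.73*l^2 + 4.0*l - 1.26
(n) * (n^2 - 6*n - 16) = n^3 - 6*n^2 - 16*n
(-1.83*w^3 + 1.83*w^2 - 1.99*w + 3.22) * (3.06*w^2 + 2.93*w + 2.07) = -5.5998*w^5 + 0.2379*w^4 - 4.5156*w^3 + 7.8106*w^2 + 5.3153*w + 6.6654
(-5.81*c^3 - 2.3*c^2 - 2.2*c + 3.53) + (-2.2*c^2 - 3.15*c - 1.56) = -5.81*c^3 - 4.5*c^2 - 5.35*c + 1.97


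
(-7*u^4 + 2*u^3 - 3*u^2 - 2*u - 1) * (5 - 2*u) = 14*u^5 - 39*u^4 + 16*u^3 - 11*u^2 - 8*u - 5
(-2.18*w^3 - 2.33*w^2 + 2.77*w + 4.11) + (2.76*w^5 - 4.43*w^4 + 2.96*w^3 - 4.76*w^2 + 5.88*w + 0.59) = 2.76*w^5 - 4.43*w^4 + 0.78*w^3 - 7.09*w^2 + 8.65*w + 4.7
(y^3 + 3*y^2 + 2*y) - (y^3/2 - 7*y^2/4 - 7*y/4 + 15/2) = y^3/2 + 19*y^2/4 + 15*y/4 - 15/2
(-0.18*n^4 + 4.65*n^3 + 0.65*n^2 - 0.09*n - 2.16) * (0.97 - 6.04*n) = 1.0872*n^5 - 28.2606*n^4 + 0.5845*n^3 + 1.1741*n^2 + 12.9591*n - 2.0952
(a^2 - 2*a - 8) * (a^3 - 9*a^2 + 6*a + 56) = a^5 - 11*a^4 + 16*a^3 + 116*a^2 - 160*a - 448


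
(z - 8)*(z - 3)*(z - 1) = z^3 - 12*z^2 + 35*z - 24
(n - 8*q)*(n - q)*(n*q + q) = n^3*q - 9*n^2*q^2 + n^2*q + 8*n*q^3 - 9*n*q^2 + 8*q^3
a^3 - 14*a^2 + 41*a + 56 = (a - 8)*(a - 7)*(a + 1)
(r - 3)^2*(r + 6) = r^3 - 27*r + 54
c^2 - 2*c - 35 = (c - 7)*(c + 5)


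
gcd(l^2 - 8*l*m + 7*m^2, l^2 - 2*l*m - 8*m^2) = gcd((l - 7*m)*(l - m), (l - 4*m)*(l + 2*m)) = 1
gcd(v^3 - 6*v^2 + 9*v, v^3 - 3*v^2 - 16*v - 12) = 1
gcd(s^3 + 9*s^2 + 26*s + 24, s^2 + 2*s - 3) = s + 3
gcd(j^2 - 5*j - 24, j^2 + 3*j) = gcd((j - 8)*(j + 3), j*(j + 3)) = j + 3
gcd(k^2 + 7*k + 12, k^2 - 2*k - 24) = k + 4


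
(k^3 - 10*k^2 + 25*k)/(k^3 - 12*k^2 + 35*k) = (k - 5)/(k - 7)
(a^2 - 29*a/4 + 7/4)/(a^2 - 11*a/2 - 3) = (-4*a^2 + 29*a - 7)/(2*(-2*a^2 + 11*a + 6))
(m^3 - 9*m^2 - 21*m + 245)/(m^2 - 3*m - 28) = (m^2 - 2*m - 35)/(m + 4)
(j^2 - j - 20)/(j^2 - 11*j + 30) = (j + 4)/(j - 6)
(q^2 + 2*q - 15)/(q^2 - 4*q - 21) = (-q^2 - 2*q + 15)/(-q^2 + 4*q + 21)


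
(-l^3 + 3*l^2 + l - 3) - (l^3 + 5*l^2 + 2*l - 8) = -2*l^3 - 2*l^2 - l + 5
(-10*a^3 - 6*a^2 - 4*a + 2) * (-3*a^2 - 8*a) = 30*a^5 + 98*a^4 + 60*a^3 + 26*a^2 - 16*a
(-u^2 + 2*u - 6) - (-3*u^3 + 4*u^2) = 3*u^3 - 5*u^2 + 2*u - 6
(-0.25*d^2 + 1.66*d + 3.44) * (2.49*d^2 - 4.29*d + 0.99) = -0.6225*d^4 + 5.2059*d^3 + 1.1967*d^2 - 13.1142*d + 3.4056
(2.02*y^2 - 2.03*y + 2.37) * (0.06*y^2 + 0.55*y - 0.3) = 0.1212*y^4 + 0.9892*y^3 - 1.5803*y^2 + 1.9125*y - 0.711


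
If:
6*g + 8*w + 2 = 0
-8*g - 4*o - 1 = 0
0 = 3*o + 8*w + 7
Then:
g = 17/48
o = -23/24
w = -33/64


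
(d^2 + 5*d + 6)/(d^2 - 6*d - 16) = (d + 3)/(d - 8)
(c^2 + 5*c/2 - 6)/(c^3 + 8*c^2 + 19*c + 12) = (c - 3/2)/(c^2 + 4*c + 3)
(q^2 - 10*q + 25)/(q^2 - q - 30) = (-q^2 + 10*q - 25)/(-q^2 + q + 30)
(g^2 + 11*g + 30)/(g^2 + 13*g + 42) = (g + 5)/(g + 7)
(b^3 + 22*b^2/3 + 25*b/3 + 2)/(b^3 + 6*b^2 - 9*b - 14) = (b^2 + 19*b/3 + 2)/(b^2 + 5*b - 14)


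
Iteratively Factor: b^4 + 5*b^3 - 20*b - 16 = (b + 2)*(b^3 + 3*b^2 - 6*b - 8) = (b + 2)*(b + 4)*(b^2 - b - 2) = (b + 1)*(b + 2)*(b + 4)*(b - 2)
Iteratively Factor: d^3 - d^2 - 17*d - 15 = (d + 3)*(d^2 - 4*d - 5) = (d + 1)*(d + 3)*(d - 5)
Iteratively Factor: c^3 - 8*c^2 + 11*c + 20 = (c + 1)*(c^2 - 9*c + 20) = (c - 4)*(c + 1)*(c - 5)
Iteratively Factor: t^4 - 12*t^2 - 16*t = (t + 2)*(t^3 - 2*t^2 - 8*t) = (t - 4)*(t + 2)*(t^2 + 2*t) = t*(t - 4)*(t + 2)*(t + 2)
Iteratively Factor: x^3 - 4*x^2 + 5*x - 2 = (x - 2)*(x^2 - 2*x + 1) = (x - 2)*(x - 1)*(x - 1)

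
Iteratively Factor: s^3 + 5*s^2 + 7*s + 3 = (s + 3)*(s^2 + 2*s + 1) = (s + 1)*(s + 3)*(s + 1)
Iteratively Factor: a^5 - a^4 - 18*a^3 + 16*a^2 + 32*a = (a)*(a^4 - a^3 - 18*a^2 + 16*a + 32) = a*(a + 4)*(a^3 - 5*a^2 + 2*a + 8) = a*(a - 2)*(a + 4)*(a^2 - 3*a - 4) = a*(a - 2)*(a + 1)*(a + 4)*(a - 4)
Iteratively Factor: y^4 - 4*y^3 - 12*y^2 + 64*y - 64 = (y - 2)*(y^3 - 2*y^2 - 16*y + 32) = (y - 4)*(y - 2)*(y^2 + 2*y - 8) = (y - 4)*(y - 2)*(y + 4)*(y - 2)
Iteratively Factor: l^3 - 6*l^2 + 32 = (l - 4)*(l^2 - 2*l - 8) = (l - 4)*(l + 2)*(l - 4)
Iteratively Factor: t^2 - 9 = (t + 3)*(t - 3)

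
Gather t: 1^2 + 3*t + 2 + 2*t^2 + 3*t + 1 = 2*t^2 + 6*t + 4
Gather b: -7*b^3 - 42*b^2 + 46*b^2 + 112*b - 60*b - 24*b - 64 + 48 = -7*b^3 + 4*b^2 + 28*b - 16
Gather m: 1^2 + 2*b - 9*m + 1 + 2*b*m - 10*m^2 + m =2*b - 10*m^2 + m*(2*b - 8) + 2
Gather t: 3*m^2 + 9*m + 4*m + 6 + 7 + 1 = 3*m^2 + 13*m + 14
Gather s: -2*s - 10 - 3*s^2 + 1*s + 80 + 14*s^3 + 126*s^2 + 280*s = 14*s^3 + 123*s^2 + 279*s + 70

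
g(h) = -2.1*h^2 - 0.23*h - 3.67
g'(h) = -4.2*h - 0.23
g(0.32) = -3.96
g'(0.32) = -1.57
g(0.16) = -3.76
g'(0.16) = -0.90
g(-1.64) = -8.94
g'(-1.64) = 6.66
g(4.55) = -48.19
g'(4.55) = -19.34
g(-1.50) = -8.05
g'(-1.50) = 6.07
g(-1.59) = -8.61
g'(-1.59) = 6.45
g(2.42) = -16.53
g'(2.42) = -10.39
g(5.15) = -60.55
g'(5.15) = -21.86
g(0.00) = -3.67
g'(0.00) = -0.23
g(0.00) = -3.67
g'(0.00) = -0.23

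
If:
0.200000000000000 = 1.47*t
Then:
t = 0.14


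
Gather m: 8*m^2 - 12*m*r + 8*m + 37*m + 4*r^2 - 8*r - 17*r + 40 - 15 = 8*m^2 + m*(45 - 12*r) + 4*r^2 - 25*r + 25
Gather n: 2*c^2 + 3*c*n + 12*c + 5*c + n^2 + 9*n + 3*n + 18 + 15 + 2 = 2*c^2 + 17*c + n^2 + n*(3*c + 12) + 35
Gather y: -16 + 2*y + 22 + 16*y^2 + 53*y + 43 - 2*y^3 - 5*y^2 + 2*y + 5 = -2*y^3 + 11*y^2 + 57*y + 54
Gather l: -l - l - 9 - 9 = -2*l - 18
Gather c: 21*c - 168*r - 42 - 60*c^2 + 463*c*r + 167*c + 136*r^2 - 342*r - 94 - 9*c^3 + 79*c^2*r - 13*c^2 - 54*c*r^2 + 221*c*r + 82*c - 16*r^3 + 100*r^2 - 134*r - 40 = -9*c^3 + c^2*(79*r - 73) + c*(-54*r^2 + 684*r + 270) - 16*r^3 + 236*r^2 - 644*r - 176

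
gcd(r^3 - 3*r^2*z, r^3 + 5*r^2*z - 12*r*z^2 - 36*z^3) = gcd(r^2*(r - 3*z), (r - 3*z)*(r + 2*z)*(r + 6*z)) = -r + 3*z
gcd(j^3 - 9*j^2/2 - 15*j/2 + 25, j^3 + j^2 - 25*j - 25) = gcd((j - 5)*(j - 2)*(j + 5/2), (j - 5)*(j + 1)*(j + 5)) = j - 5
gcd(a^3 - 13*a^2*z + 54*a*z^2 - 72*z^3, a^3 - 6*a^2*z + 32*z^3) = -a + 4*z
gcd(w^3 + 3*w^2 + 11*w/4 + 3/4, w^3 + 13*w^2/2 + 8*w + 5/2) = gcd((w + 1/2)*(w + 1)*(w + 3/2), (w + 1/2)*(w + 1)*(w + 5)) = w^2 + 3*w/2 + 1/2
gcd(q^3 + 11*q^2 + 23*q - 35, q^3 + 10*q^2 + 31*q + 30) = q + 5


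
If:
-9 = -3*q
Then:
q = 3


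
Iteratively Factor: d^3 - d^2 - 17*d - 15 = (d + 1)*(d^2 - 2*d - 15) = (d - 5)*(d + 1)*(d + 3)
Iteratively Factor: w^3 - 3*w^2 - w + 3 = (w - 3)*(w^2 - 1) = (w - 3)*(w + 1)*(w - 1)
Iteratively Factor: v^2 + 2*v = (v)*(v + 2)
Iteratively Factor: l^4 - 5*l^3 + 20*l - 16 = (l + 2)*(l^3 - 7*l^2 + 14*l - 8) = (l - 1)*(l + 2)*(l^2 - 6*l + 8) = (l - 2)*(l - 1)*(l + 2)*(l - 4)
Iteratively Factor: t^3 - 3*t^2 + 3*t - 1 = (t - 1)*(t^2 - 2*t + 1) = (t - 1)^2*(t - 1)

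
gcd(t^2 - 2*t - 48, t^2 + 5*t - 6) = t + 6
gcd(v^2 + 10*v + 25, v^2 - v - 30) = v + 5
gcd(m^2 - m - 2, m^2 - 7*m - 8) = m + 1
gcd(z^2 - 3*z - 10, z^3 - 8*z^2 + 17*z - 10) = z - 5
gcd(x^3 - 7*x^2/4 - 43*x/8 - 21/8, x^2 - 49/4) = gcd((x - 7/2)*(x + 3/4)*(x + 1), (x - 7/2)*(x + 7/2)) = x - 7/2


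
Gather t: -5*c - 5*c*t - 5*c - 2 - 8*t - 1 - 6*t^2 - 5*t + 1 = -10*c - 6*t^2 + t*(-5*c - 13) - 2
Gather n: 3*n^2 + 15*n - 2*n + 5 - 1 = 3*n^2 + 13*n + 4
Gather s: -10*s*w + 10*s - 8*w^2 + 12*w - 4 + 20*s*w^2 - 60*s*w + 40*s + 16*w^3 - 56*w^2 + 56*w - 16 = s*(20*w^2 - 70*w + 50) + 16*w^3 - 64*w^2 + 68*w - 20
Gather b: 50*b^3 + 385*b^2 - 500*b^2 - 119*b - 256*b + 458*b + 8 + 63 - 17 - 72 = 50*b^3 - 115*b^2 + 83*b - 18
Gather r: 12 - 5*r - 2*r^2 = -2*r^2 - 5*r + 12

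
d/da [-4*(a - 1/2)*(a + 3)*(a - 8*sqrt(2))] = -12*a^2 - 20*a + 64*sqrt(2)*a + 6 + 80*sqrt(2)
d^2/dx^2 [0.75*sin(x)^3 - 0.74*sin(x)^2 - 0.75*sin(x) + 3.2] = 0.1875*sin(x) + 1.6875*sin(3*x) - 1.48*cos(2*x)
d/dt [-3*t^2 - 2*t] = -6*t - 2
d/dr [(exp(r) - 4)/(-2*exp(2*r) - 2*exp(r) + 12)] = ((exp(r) - 4)*(2*exp(r) + 1) - exp(2*r) - exp(r) + 6)*exp(r)/(2*(exp(2*r) + exp(r) - 6)^2)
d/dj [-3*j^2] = -6*j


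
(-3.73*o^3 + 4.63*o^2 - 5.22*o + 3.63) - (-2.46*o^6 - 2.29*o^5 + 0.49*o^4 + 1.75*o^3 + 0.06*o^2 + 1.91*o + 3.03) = 2.46*o^6 + 2.29*o^5 - 0.49*o^4 - 5.48*o^3 + 4.57*o^2 - 7.13*o + 0.6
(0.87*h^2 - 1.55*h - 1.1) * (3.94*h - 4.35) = 3.4278*h^3 - 9.8915*h^2 + 2.4085*h + 4.785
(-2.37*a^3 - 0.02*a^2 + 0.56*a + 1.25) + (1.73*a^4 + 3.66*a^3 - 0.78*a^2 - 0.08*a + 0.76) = 1.73*a^4 + 1.29*a^3 - 0.8*a^2 + 0.48*a + 2.01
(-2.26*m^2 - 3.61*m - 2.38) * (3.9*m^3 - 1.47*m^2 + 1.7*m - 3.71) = -8.814*m^5 - 10.7568*m^4 - 7.8173*m^3 + 5.7462*m^2 + 9.3471*m + 8.8298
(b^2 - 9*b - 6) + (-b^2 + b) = -8*b - 6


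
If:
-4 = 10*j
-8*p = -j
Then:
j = -2/5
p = -1/20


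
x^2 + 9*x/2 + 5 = (x + 2)*(x + 5/2)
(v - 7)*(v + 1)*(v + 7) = v^3 + v^2 - 49*v - 49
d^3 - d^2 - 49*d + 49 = (d - 7)*(d - 1)*(d + 7)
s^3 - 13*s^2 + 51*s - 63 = (s - 7)*(s - 3)^2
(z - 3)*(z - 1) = z^2 - 4*z + 3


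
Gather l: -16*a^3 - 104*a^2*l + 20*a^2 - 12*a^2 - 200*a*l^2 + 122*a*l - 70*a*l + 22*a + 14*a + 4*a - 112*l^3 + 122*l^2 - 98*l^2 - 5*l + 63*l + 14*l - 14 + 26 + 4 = -16*a^3 + 8*a^2 + 40*a - 112*l^3 + l^2*(24 - 200*a) + l*(-104*a^2 + 52*a + 72) + 16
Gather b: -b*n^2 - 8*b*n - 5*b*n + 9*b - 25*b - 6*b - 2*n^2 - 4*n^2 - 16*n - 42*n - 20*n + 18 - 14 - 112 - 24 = b*(-n^2 - 13*n - 22) - 6*n^2 - 78*n - 132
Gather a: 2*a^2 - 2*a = 2*a^2 - 2*a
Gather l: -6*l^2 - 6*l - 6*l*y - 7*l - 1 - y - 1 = -6*l^2 + l*(-6*y - 13) - y - 2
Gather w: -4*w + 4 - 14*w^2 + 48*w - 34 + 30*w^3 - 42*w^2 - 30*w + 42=30*w^3 - 56*w^2 + 14*w + 12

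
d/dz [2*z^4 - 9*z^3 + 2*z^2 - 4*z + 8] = 8*z^3 - 27*z^2 + 4*z - 4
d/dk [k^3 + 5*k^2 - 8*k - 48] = 3*k^2 + 10*k - 8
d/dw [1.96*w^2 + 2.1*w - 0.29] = 3.92*w + 2.1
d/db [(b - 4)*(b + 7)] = 2*b + 3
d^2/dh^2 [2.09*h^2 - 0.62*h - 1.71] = 4.18000000000000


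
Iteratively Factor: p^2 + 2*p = (p)*(p + 2)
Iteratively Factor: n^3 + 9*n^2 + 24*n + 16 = (n + 4)*(n^2 + 5*n + 4) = (n + 1)*(n + 4)*(n + 4)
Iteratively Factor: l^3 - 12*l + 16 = (l - 2)*(l^2 + 2*l - 8) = (l - 2)^2*(l + 4)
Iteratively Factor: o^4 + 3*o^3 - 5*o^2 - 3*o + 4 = (o - 1)*(o^3 + 4*o^2 - o - 4) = (o - 1)*(o + 4)*(o^2 - 1) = (o - 1)^2*(o + 4)*(o + 1)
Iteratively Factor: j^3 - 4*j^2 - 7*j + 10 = (j - 5)*(j^2 + j - 2) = (j - 5)*(j + 2)*(j - 1)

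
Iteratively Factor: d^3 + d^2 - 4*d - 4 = (d - 2)*(d^2 + 3*d + 2) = (d - 2)*(d + 2)*(d + 1)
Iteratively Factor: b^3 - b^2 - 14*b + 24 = (b - 2)*(b^2 + b - 12) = (b - 2)*(b + 4)*(b - 3)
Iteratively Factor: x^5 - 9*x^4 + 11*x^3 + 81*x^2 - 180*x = (x - 4)*(x^4 - 5*x^3 - 9*x^2 + 45*x) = (x - 4)*(x + 3)*(x^3 - 8*x^2 + 15*x) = x*(x - 4)*(x + 3)*(x^2 - 8*x + 15) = x*(x - 4)*(x - 3)*(x + 3)*(x - 5)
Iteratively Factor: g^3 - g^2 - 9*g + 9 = (g + 3)*(g^2 - 4*g + 3) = (g - 3)*(g + 3)*(g - 1)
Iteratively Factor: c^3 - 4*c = (c - 2)*(c^2 + 2*c) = (c - 2)*(c + 2)*(c)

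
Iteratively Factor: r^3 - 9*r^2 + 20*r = (r)*(r^2 - 9*r + 20) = r*(r - 4)*(r - 5)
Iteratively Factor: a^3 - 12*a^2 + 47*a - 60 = (a - 5)*(a^2 - 7*a + 12) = (a - 5)*(a - 4)*(a - 3)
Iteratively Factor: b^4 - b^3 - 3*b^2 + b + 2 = (b - 1)*(b^3 - 3*b - 2) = (b - 1)*(b + 1)*(b^2 - b - 2) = (b - 1)*(b + 1)^2*(b - 2)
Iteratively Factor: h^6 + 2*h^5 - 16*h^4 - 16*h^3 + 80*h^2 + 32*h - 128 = (h + 4)*(h^5 - 2*h^4 - 8*h^3 + 16*h^2 + 16*h - 32) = (h - 2)*(h + 4)*(h^4 - 8*h^2 + 16) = (h - 2)*(h + 2)*(h + 4)*(h^3 - 2*h^2 - 4*h + 8) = (h - 2)^2*(h + 2)*(h + 4)*(h^2 - 4) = (h - 2)^3*(h + 2)*(h + 4)*(h + 2)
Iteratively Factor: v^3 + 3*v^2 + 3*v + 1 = (v + 1)*(v^2 + 2*v + 1) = (v + 1)^2*(v + 1)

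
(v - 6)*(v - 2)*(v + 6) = v^3 - 2*v^2 - 36*v + 72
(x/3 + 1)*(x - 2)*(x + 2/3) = x^3/3 + 5*x^2/9 - 16*x/9 - 4/3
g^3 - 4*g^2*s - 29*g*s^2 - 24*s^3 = (g - 8*s)*(g + s)*(g + 3*s)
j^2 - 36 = (j - 6)*(j + 6)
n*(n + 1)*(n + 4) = n^3 + 5*n^2 + 4*n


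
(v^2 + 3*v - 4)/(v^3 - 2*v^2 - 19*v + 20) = 1/(v - 5)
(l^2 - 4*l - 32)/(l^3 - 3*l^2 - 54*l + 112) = (l + 4)/(l^2 + 5*l - 14)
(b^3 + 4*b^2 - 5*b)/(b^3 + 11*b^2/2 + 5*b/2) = 2*(b - 1)/(2*b + 1)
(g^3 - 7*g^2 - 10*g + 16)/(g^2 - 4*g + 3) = (g^2 - 6*g - 16)/(g - 3)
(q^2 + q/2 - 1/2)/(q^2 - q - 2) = (q - 1/2)/(q - 2)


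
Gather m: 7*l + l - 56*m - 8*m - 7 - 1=8*l - 64*m - 8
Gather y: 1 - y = 1 - y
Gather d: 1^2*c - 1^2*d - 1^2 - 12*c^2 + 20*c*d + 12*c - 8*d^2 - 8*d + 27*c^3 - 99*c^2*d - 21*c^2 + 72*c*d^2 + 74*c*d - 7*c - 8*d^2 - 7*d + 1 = 27*c^3 - 33*c^2 + 6*c + d^2*(72*c - 16) + d*(-99*c^2 + 94*c - 16)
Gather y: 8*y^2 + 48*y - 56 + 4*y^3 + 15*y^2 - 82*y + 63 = 4*y^3 + 23*y^2 - 34*y + 7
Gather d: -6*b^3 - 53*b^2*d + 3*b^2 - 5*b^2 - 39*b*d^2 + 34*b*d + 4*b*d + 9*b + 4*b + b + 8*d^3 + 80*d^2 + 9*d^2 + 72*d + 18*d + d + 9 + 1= -6*b^3 - 2*b^2 + 14*b + 8*d^3 + d^2*(89 - 39*b) + d*(-53*b^2 + 38*b + 91) + 10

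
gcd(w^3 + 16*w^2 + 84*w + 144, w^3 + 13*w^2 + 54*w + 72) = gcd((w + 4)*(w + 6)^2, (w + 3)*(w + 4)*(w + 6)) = w^2 + 10*w + 24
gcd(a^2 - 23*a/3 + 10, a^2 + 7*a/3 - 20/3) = a - 5/3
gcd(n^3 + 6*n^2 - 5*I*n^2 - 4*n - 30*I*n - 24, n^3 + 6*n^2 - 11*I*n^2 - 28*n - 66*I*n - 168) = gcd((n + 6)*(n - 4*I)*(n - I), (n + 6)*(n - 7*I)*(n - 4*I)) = n^2 + n*(6 - 4*I) - 24*I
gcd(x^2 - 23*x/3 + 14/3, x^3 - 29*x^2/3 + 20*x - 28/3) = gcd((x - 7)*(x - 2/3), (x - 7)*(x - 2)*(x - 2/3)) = x^2 - 23*x/3 + 14/3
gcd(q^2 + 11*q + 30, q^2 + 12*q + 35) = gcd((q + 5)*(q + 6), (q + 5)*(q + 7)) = q + 5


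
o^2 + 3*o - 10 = (o - 2)*(o + 5)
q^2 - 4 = (q - 2)*(q + 2)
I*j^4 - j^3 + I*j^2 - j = j*(j + I)^2*(I*j + 1)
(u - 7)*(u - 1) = u^2 - 8*u + 7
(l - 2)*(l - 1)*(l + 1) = l^3 - 2*l^2 - l + 2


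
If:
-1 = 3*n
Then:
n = -1/3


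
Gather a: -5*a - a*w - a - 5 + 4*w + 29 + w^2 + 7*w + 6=a*(-w - 6) + w^2 + 11*w + 30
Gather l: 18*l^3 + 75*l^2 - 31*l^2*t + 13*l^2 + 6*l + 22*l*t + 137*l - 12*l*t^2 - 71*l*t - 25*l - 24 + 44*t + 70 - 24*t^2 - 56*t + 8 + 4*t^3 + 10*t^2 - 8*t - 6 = 18*l^3 + l^2*(88 - 31*t) + l*(-12*t^2 - 49*t + 118) + 4*t^3 - 14*t^2 - 20*t + 48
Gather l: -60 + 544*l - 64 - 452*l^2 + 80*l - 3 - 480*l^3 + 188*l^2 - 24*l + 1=-480*l^3 - 264*l^2 + 600*l - 126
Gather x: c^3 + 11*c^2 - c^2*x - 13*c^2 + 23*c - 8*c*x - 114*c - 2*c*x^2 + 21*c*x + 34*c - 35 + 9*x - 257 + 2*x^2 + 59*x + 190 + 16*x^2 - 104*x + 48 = c^3 - 2*c^2 - 57*c + x^2*(18 - 2*c) + x*(-c^2 + 13*c - 36) - 54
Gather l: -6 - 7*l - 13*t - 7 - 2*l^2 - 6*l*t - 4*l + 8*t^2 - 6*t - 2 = -2*l^2 + l*(-6*t - 11) + 8*t^2 - 19*t - 15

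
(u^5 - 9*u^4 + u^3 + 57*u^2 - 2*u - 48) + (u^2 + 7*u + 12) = u^5 - 9*u^4 + u^3 + 58*u^2 + 5*u - 36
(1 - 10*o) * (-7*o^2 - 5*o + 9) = 70*o^3 + 43*o^2 - 95*o + 9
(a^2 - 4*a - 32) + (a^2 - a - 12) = 2*a^2 - 5*a - 44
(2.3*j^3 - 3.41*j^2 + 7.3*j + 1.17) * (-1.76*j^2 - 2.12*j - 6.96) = -4.048*j^5 + 1.1256*j^4 - 21.6268*j^3 + 6.1984*j^2 - 53.2884*j - 8.1432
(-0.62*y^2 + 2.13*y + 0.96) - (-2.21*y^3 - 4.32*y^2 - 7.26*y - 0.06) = 2.21*y^3 + 3.7*y^2 + 9.39*y + 1.02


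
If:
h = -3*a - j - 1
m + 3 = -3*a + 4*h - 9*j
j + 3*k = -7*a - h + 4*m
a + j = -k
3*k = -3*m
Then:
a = -1/2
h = 3/7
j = 1/14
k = 3/7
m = -3/7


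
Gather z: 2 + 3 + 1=6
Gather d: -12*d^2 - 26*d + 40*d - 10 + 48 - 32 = -12*d^2 + 14*d + 6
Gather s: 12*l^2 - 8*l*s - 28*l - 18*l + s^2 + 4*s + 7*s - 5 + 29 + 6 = 12*l^2 - 46*l + s^2 + s*(11 - 8*l) + 30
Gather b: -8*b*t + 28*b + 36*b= b*(64 - 8*t)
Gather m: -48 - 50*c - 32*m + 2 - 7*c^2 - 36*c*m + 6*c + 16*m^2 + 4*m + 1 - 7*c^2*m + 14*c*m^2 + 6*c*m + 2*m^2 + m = -7*c^2 - 44*c + m^2*(14*c + 18) + m*(-7*c^2 - 30*c - 27) - 45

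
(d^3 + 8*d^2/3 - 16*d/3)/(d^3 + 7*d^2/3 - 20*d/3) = (3*d - 4)/(3*d - 5)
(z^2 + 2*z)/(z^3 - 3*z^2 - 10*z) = 1/(z - 5)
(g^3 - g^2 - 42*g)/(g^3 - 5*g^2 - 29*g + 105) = g*(g + 6)/(g^2 + 2*g - 15)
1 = 1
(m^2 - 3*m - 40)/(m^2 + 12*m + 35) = (m - 8)/(m + 7)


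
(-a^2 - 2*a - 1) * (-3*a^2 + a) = 3*a^4 + 5*a^3 + a^2 - a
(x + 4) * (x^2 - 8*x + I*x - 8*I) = x^3 - 4*x^2 + I*x^2 - 32*x - 4*I*x - 32*I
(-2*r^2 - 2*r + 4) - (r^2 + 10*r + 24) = -3*r^2 - 12*r - 20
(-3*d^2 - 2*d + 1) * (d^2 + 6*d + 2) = -3*d^4 - 20*d^3 - 17*d^2 + 2*d + 2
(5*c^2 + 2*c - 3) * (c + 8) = 5*c^3 + 42*c^2 + 13*c - 24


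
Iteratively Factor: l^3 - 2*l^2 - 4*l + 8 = (l + 2)*(l^2 - 4*l + 4) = (l - 2)*(l + 2)*(l - 2)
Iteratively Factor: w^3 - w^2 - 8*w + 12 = (w - 2)*(w^2 + w - 6) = (w - 2)*(w + 3)*(w - 2)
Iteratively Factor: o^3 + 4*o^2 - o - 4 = (o - 1)*(o^2 + 5*o + 4) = (o - 1)*(o + 4)*(o + 1)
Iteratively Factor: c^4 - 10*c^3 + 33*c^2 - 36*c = (c - 3)*(c^3 - 7*c^2 + 12*c) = (c - 3)^2*(c^2 - 4*c) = (c - 4)*(c - 3)^2*(c)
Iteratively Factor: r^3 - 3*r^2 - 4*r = (r + 1)*(r^2 - 4*r) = r*(r + 1)*(r - 4)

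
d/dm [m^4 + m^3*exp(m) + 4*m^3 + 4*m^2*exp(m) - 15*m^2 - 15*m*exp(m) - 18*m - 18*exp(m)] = m^3*exp(m) + 4*m^3 + 7*m^2*exp(m) + 12*m^2 - 7*m*exp(m) - 30*m - 33*exp(m) - 18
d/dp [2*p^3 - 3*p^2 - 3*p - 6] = 6*p^2 - 6*p - 3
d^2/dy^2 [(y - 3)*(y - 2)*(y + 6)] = 6*y + 2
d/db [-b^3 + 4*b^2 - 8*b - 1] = -3*b^2 + 8*b - 8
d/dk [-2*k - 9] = -2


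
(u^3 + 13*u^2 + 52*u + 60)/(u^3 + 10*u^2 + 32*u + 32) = (u^2 + 11*u + 30)/(u^2 + 8*u + 16)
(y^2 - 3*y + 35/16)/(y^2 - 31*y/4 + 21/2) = (y - 5/4)/(y - 6)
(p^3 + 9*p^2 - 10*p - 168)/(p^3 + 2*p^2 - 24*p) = (p + 7)/p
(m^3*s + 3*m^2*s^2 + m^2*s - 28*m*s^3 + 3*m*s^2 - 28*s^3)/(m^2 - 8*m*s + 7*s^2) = s*(m^3 + 3*m^2*s + m^2 - 28*m*s^2 + 3*m*s - 28*s^2)/(m^2 - 8*m*s + 7*s^2)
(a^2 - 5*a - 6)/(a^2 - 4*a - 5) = (a - 6)/(a - 5)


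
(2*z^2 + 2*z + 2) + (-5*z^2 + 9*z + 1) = -3*z^2 + 11*z + 3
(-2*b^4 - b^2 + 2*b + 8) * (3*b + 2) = -6*b^5 - 4*b^4 - 3*b^3 + 4*b^2 + 28*b + 16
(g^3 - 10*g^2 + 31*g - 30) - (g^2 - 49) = g^3 - 11*g^2 + 31*g + 19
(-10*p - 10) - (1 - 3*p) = -7*p - 11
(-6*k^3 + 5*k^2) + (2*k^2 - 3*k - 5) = -6*k^3 + 7*k^2 - 3*k - 5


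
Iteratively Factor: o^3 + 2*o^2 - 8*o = (o - 2)*(o^2 + 4*o) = (o - 2)*(o + 4)*(o)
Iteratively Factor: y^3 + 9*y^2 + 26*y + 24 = (y + 3)*(y^2 + 6*y + 8) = (y + 2)*(y + 3)*(y + 4)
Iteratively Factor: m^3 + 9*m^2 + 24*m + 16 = (m + 1)*(m^2 + 8*m + 16) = (m + 1)*(m + 4)*(m + 4)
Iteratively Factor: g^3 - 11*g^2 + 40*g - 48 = (g - 4)*(g^2 - 7*g + 12) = (g - 4)*(g - 3)*(g - 4)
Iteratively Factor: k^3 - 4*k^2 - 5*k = (k - 5)*(k^2 + k) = k*(k - 5)*(k + 1)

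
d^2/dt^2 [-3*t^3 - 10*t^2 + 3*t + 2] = -18*t - 20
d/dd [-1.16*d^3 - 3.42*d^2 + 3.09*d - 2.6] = -3.48*d^2 - 6.84*d + 3.09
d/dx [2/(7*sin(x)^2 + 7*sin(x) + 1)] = -14*(2*sin(x) + 1)*cos(x)/(7*sin(x)^2 + 7*sin(x) + 1)^2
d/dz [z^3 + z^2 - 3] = z*(3*z + 2)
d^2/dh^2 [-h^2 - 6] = -2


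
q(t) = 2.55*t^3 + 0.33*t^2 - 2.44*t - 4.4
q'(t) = 7.65*t^2 + 0.66*t - 2.44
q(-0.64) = -3.37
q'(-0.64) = 0.27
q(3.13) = 69.39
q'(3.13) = 74.57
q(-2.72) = -46.64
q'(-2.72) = 52.36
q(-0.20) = -3.92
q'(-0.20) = -2.27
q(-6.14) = -567.24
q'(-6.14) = 281.91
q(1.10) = -3.29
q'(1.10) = 7.54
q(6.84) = 810.38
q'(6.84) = 359.98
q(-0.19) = -3.94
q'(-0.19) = -2.29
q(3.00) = 60.10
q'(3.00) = 68.39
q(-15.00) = -8499.80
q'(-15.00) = 1708.91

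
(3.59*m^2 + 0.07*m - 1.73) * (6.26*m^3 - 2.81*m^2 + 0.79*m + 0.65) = 22.4734*m^5 - 9.6497*m^4 - 8.1904*m^3 + 7.2501*m^2 - 1.3212*m - 1.1245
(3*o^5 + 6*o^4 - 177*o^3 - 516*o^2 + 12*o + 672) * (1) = 3*o^5 + 6*o^4 - 177*o^3 - 516*o^2 + 12*o + 672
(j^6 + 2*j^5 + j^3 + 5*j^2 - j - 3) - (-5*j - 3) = j^6 + 2*j^5 + j^3 + 5*j^2 + 4*j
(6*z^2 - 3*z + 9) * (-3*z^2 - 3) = -18*z^4 + 9*z^3 - 45*z^2 + 9*z - 27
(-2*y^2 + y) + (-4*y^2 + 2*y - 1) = -6*y^2 + 3*y - 1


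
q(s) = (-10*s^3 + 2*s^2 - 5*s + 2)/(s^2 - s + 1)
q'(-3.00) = -9.44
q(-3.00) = 23.46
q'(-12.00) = -9.97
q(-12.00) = 112.29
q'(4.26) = -10.11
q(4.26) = -50.79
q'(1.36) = -16.60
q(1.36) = -17.63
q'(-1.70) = -8.41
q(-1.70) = 11.70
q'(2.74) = -10.76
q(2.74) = -35.09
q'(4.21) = -10.11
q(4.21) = -50.28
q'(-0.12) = -2.66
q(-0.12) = 2.33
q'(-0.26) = -2.96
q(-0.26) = 2.72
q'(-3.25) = -9.53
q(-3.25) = 25.83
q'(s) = (1 - 2*s)*(-10*s^3 + 2*s^2 - 5*s + 2)/(s^2 - s + 1)^2 + (-30*s^2 + 4*s - 5)/(s^2 - s + 1)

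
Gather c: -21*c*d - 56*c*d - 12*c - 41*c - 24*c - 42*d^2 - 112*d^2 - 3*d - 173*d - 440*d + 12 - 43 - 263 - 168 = c*(-77*d - 77) - 154*d^2 - 616*d - 462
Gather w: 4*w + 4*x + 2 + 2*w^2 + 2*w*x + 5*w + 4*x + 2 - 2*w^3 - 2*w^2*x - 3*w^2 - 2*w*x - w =-2*w^3 + w^2*(-2*x - 1) + 8*w + 8*x + 4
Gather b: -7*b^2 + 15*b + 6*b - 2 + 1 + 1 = -7*b^2 + 21*b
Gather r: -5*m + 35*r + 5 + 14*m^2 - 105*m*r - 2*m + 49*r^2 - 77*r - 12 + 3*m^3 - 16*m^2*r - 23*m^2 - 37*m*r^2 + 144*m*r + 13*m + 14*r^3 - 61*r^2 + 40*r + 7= 3*m^3 - 9*m^2 + 6*m + 14*r^3 + r^2*(-37*m - 12) + r*(-16*m^2 + 39*m - 2)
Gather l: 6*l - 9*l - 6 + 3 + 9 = 6 - 3*l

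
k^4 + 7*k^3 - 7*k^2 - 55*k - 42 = (k - 3)*(k + 1)*(k + 2)*(k + 7)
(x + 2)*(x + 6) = x^2 + 8*x + 12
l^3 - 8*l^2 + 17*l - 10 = (l - 5)*(l - 2)*(l - 1)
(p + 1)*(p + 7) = p^2 + 8*p + 7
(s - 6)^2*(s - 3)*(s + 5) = s^4 - 10*s^3 - 3*s^2 + 252*s - 540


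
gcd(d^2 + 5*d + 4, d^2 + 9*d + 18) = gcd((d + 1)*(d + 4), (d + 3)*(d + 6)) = 1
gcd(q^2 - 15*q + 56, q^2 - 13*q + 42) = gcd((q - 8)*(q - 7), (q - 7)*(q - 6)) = q - 7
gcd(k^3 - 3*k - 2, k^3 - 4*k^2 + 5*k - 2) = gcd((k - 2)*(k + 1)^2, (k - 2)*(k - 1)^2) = k - 2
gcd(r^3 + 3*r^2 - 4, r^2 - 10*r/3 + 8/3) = 1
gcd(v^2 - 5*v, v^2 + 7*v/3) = v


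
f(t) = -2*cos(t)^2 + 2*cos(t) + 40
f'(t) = 4*sin(t)*cos(t) - 2*sin(t)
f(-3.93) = 37.60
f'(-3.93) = -3.42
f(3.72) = 36.92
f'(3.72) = 2.92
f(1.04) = 40.50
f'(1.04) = 0.02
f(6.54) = 40.06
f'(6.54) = 0.47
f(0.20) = 40.04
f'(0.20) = 0.38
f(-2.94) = 36.12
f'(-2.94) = 1.19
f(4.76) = 40.09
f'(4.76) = 1.81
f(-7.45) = 40.48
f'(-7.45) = 0.39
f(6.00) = 40.08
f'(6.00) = -0.51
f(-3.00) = 36.06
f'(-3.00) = 0.84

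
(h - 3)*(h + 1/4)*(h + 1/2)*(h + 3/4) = h^4 - 3*h^3/2 - 61*h^2/16 - 63*h/32 - 9/32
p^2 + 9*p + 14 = (p + 2)*(p + 7)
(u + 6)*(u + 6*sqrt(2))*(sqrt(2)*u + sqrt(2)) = sqrt(2)*u^3 + 7*sqrt(2)*u^2 + 12*u^2 + 6*sqrt(2)*u + 84*u + 72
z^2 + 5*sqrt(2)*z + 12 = (z + 2*sqrt(2))*(z + 3*sqrt(2))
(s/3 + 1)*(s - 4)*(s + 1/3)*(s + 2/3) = s^4/3 - 115*s^2/27 - 110*s/27 - 8/9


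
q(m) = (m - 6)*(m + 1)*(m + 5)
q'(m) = (m - 6)*(m + 1) + (m - 6)*(m + 5) + (m + 1)*(m + 5)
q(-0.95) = -1.41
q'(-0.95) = -28.29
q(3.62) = -94.78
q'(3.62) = 8.31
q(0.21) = -36.50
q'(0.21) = -30.87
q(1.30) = -68.10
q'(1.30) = -25.93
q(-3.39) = 36.13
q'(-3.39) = 3.48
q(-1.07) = 1.94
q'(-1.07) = -27.57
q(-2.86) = 35.27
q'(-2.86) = -6.46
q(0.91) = -57.46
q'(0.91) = -28.52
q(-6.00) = -60.00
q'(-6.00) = 77.00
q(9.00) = 420.00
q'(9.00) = 212.00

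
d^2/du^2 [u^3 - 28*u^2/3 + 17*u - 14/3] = 6*u - 56/3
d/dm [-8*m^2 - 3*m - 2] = -16*m - 3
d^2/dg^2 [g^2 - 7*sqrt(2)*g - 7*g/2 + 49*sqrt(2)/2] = 2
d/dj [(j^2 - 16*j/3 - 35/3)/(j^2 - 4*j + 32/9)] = 6*(18*j^2 + 411*j - 886)/(81*j^4 - 648*j^3 + 1872*j^2 - 2304*j + 1024)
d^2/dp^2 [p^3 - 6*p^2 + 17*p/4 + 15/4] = 6*p - 12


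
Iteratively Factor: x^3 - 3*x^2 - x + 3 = (x - 3)*(x^2 - 1) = (x - 3)*(x - 1)*(x + 1)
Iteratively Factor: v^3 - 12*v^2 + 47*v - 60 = (v - 4)*(v^2 - 8*v + 15) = (v - 5)*(v - 4)*(v - 3)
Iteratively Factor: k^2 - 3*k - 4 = (k - 4)*(k + 1)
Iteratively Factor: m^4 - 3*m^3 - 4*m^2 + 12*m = (m - 2)*(m^3 - m^2 - 6*m) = m*(m - 2)*(m^2 - m - 6) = m*(m - 2)*(m + 2)*(m - 3)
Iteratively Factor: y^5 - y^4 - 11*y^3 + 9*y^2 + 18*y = (y + 1)*(y^4 - 2*y^3 - 9*y^2 + 18*y) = (y - 2)*(y + 1)*(y^3 - 9*y) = y*(y - 2)*(y + 1)*(y^2 - 9) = y*(y - 2)*(y + 1)*(y + 3)*(y - 3)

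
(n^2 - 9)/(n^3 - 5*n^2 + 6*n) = (n + 3)/(n*(n - 2))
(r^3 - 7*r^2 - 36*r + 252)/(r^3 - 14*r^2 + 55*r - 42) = (r + 6)/(r - 1)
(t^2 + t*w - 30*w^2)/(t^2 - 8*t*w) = (t^2 + t*w - 30*w^2)/(t*(t - 8*w))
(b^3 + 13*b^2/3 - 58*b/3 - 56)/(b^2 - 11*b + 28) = (b^2 + 25*b/3 + 14)/(b - 7)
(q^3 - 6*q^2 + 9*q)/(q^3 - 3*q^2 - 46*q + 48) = q*(q^2 - 6*q + 9)/(q^3 - 3*q^2 - 46*q + 48)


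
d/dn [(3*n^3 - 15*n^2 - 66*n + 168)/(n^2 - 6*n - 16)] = 3*(n^4 - 12*n^3 + 4*n^2 + 48*n + 688)/(n^4 - 12*n^3 + 4*n^2 + 192*n + 256)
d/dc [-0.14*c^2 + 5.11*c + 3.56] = 5.11 - 0.28*c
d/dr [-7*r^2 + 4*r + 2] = 4 - 14*r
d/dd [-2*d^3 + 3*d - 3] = 3 - 6*d^2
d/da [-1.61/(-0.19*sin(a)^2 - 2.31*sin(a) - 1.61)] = -(0.6118*sin(a) + 3.7191)*cos(a)/(0.19*sin(a)^2 + 2.31*sin(a) + 1.61)^2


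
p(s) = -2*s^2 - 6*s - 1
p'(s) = -4*s - 6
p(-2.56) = 1.25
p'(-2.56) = 4.24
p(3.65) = -49.54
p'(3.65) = -20.60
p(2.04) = -21.56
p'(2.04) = -14.16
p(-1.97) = 3.06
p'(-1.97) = 1.88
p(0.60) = -5.32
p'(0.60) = -8.40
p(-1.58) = 3.49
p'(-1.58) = 0.32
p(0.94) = -8.41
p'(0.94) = -9.76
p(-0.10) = -0.42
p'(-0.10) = -5.60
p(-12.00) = -217.00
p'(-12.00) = 42.00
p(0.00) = -1.00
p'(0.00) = -6.00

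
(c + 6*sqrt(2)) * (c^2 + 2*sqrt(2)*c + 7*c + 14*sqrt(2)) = c^3 + 7*c^2 + 8*sqrt(2)*c^2 + 24*c + 56*sqrt(2)*c + 168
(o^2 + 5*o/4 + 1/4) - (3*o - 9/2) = o^2 - 7*o/4 + 19/4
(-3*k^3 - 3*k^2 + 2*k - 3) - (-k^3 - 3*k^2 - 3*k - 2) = -2*k^3 + 5*k - 1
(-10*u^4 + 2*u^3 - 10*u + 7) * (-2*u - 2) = 20*u^5 + 16*u^4 - 4*u^3 + 20*u^2 + 6*u - 14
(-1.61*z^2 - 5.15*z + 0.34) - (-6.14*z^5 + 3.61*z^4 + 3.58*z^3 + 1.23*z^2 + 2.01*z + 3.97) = 6.14*z^5 - 3.61*z^4 - 3.58*z^3 - 2.84*z^2 - 7.16*z - 3.63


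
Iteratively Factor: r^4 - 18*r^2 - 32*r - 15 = (r - 5)*(r^3 + 5*r^2 + 7*r + 3) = (r - 5)*(r + 3)*(r^2 + 2*r + 1) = (r - 5)*(r + 1)*(r + 3)*(r + 1)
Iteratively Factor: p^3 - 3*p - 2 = (p + 1)*(p^2 - p - 2) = (p + 1)^2*(p - 2)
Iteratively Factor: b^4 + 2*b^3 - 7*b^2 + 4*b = (b)*(b^3 + 2*b^2 - 7*b + 4) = b*(b + 4)*(b^2 - 2*b + 1) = b*(b - 1)*(b + 4)*(b - 1)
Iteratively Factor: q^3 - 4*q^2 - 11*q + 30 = (q - 2)*(q^2 - 2*q - 15) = (q - 5)*(q - 2)*(q + 3)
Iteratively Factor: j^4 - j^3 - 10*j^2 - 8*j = (j)*(j^3 - j^2 - 10*j - 8) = j*(j - 4)*(j^2 + 3*j + 2) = j*(j - 4)*(j + 2)*(j + 1)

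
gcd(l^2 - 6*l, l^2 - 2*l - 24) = l - 6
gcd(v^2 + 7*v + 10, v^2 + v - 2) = v + 2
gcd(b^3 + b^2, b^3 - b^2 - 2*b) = b^2 + b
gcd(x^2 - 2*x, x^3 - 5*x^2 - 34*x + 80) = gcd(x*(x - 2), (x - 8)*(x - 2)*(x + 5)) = x - 2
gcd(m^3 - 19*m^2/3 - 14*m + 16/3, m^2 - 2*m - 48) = m - 8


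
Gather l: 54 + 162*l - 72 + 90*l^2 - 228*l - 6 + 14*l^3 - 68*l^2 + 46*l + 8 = 14*l^3 + 22*l^2 - 20*l - 16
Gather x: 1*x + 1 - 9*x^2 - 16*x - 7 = -9*x^2 - 15*x - 6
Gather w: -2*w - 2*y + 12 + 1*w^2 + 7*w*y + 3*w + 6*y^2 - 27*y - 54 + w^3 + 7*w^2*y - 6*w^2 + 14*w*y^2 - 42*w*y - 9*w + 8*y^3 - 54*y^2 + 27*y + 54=w^3 + w^2*(7*y - 5) + w*(14*y^2 - 35*y - 8) + 8*y^3 - 48*y^2 - 2*y + 12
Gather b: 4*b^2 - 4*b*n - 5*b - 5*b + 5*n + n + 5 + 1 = 4*b^2 + b*(-4*n - 10) + 6*n + 6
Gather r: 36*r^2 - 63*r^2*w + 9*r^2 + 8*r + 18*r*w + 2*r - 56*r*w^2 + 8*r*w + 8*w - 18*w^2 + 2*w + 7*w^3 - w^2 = r^2*(45 - 63*w) + r*(-56*w^2 + 26*w + 10) + 7*w^3 - 19*w^2 + 10*w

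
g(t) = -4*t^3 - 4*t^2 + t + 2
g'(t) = -12*t^2 - 8*t + 1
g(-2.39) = 31.37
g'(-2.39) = -48.43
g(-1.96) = 14.79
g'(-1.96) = -29.42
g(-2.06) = 17.93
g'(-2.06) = -33.44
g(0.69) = -0.53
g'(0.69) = -10.23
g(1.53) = -20.16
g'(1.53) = -39.33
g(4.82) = -534.03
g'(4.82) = -316.35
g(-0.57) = 0.87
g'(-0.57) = 1.66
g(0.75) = -1.19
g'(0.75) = -11.75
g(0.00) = 2.00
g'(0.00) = 1.00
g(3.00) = -139.00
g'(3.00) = -131.00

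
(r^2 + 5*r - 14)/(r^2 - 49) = (r - 2)/(r - 7)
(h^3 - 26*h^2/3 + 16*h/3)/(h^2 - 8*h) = h - 2/3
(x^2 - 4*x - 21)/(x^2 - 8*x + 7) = (x + 3)/(x - 1)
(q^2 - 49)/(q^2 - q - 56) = (q - 7)/(q - 8)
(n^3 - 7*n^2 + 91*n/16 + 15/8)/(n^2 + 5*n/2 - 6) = (16*n^3 - 112*n^2 + 91*n + 30)/(8*(2*n^2 + 5*n - 12))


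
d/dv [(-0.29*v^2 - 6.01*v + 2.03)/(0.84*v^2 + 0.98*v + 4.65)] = (4.7642*v^2 - 6.1074*v - 29.9359)/(0.7056*v^4 + 1.6464*v^3 + 8.7724*v^2 + 9.114*v + 21.6225)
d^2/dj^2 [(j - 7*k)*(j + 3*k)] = 2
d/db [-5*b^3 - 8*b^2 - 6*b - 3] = -15*b^2 - 16*b - 6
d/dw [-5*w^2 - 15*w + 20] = -10*w - 15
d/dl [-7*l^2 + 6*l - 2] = 6 - 14*l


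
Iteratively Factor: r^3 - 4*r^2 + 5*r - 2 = (r - 1)*(r^2 - 3*r + 2) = (r - 1)^2*(r - 2)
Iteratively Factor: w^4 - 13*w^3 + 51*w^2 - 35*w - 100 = (w + 1)*(w^3 - 14*w^2 + 65*w - 100) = (w - 5)*(w + 1)*(w^2 - 9*w + 20) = (w - 5)*(w - 4)*(w + 1)*(w - 5)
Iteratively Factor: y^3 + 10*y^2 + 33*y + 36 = (y + 3)*(y^2 + 7*y + 12) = (y + 3)^2*(y + 4)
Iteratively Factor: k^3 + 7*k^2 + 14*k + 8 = (k + 4)*(k^2 + 3*k + 2) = (k + 2)*(k + 4)*(k + 1)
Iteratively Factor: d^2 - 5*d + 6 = (d - 3)*(d - 2)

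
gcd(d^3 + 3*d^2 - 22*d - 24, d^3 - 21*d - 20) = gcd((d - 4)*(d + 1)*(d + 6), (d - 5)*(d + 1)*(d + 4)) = d + 1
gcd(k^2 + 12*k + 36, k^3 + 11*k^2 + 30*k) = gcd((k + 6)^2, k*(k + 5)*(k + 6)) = k + 6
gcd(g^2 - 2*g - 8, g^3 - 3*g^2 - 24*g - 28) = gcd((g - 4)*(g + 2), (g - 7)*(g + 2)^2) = g + 2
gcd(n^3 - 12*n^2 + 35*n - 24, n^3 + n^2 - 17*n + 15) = n^2 - 4*n + 3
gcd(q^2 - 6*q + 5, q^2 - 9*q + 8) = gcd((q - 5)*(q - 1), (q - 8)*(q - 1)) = q - 1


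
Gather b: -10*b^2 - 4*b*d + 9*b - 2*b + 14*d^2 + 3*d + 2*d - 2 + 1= -10*b^2 + b*(7 - 4*d) + 14*d^2 + 5*d - 1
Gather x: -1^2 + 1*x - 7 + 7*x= 8*x - 8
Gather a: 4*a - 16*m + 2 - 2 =4*a - 16*m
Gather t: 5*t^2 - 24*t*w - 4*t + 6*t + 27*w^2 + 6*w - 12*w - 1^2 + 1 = 5*t^2 + t*(2 - 24*w) + 27*w^2 - 6*w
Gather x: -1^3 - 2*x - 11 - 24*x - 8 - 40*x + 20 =-66*x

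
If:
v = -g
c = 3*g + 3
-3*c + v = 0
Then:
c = 3/10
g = -9/10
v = 9/10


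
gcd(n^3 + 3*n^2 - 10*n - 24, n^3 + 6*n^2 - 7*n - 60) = n^2 + n - 12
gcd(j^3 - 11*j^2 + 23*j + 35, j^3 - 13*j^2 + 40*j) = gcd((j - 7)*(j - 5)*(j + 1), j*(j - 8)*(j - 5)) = j - 5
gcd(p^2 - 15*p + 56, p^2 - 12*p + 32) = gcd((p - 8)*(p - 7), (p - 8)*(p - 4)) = p - 8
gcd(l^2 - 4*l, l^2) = l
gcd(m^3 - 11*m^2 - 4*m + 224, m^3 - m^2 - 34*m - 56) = m^2 - 3*m - 28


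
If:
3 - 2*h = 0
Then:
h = 3/2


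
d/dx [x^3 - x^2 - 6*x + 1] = 3*x^2 - 2*x - 6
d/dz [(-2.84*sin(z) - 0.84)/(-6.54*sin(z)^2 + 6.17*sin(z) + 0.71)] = (-18.5736*sin(z)^2 - 10.9872*sin(z) + 3.1664)*cos(z)/(42.7716*sin(z)^4 - 80.7036*sin(z)^3 + 28.7821*sin(z)^2 + 8.7614*sin(z) + 0.5041)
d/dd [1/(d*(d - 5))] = (5 - 2*d)/(d^2*(d^2 - 10*d + 25))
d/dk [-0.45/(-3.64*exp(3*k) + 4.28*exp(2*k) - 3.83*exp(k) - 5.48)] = (-4.914*exp(2*k) + 3.852*exp(k) - 1.7235)*exp(k)/(3.64*exp(3*k) - 4.28*exp(2*k) + 3.83*exp(k) + 5.48)^2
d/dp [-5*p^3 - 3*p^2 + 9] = 3*p*(-5*p - 2)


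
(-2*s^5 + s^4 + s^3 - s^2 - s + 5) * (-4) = 8*s^5 - 4*s^4 - 4*s^3 + 4*s^2 + 4*s - 20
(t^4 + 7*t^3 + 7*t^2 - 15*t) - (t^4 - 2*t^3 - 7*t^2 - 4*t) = 9*t^3 + 14*t^2 - 11*t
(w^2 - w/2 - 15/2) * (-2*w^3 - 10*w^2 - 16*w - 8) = -2*w^5 - 9*w^4 + 4*w^3 + 75*w^2 + 124*w + 60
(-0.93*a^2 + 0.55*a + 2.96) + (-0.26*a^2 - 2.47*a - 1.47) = -1.19*a^2 - 1.92*a + 1.49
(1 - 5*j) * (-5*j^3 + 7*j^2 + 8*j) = 25*j^4 - 40*j^3 - 33*j^2 + 8*j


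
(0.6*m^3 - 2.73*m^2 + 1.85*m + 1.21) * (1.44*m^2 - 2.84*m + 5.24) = 0.864*m^5 - 5.6352*m^4 + 13.5612*m^3 - 17.8168*m^2 + 6.2576*m + 6.3404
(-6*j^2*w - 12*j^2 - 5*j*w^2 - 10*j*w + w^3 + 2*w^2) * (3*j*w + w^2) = -18*j^3*w^2 - 36*j^3*w - 21*j^2*w^3 - 42*j^2*w^2 - 2*j*w^4 - 4*j*w^3 + w^5 + 2*w^4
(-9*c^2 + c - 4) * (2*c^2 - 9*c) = -18*c^4 + 83*c^3 - 17*c^2 + 36*c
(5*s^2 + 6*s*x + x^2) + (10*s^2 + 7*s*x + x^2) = 15*s^2 + 13*s*x + 2*x^2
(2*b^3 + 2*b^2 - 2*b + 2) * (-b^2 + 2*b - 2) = -2*b^5 + 2*b^4 + 2*b^3 - 10*b^2 + 8*b - 4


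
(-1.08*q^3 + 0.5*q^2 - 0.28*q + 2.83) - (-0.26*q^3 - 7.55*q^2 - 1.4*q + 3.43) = -0.82*q^3 + 8.05*q^2 + 1.12*q - 0.6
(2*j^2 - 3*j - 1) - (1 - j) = 2*j^2 - 2*j - 2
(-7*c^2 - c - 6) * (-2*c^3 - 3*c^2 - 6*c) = 14*c^5 + 23*c^4 + 57*c^3 + 24*c^2 + 36*c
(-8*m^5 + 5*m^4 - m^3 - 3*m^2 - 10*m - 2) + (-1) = -8*m^5 + 5*m^4 - m^3 - 3*m^2 - 10*m - 3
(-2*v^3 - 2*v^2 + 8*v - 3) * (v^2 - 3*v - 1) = -2*v^5 + 4*v^4 + 16*v^3 - 25*v^2 + v + 3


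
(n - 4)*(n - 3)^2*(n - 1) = n^4 - 11*n^3 + 43*n^2 - 69*n + 36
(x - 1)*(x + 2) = x^2 + x - 2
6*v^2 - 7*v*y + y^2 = (-6*v + y)*(-v + y)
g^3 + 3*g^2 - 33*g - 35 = (g - 5)*(g + 1)*(g + 7)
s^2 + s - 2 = (s - 1)*(s + 2)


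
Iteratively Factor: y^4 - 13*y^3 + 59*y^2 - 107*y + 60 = (y - 5)*(y^3 - 8*y^2 + 19*y - 12) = (y - 5)*(y - 1)*(y^2 - 7*y + 12) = (y - 5)*(y - 3)*(y - 1)*(y - 4)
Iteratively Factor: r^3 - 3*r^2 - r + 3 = (r - 1)*(r^2 - 2*r - 3) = (r - 3)*(r - 1)*(r + 1)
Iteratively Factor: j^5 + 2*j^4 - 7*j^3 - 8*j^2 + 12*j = (j - 2)*(j^4 + 4*j^3 + j^2 - 6*j) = (j - 2)*(j + 3)*(j^3 + j^2 - 2*j) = (j - 2)*(j - 1)*(j + 3)*(j^2 + 2*j) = j*(j - 2)*(j - 1)*(j + 3)*(j + 2)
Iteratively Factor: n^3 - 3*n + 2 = (n - 1)*(n^2 + n - 2) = (n - 1)^2*(n + 2)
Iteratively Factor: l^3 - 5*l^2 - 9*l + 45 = (l + 3)*(l^2 - 8*l + 15) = (l - 3)*(l + 3)*(l - 5)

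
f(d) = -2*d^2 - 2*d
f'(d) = -4*d - 2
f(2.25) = -14.62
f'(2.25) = -11.00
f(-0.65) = 0.46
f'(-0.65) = 0.60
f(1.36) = -6.42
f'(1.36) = -7.44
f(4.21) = -43.87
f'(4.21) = -18.84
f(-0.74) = 0.38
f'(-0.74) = 0.96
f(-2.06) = -4.37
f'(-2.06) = 6.24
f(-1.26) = -0.66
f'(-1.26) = 3.04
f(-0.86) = 0.24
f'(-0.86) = 1.44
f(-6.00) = -60.00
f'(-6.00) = 22.00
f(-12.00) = -264.00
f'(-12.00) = 46.00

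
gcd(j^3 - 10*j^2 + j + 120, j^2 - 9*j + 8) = j - 8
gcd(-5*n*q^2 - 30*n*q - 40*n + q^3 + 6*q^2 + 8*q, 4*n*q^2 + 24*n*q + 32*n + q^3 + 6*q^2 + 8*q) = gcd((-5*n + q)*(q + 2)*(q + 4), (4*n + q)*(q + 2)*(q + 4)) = q^2 + 6*q + 8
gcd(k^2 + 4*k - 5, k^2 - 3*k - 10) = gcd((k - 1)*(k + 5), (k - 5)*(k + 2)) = 1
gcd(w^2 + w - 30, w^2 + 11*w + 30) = w + 6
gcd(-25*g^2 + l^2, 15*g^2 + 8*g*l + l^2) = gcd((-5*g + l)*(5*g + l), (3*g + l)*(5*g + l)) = 5*g + l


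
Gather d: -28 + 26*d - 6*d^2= -6*d^2 + 26*d - 28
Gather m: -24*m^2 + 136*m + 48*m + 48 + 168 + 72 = -24*m^2 + 184*m + 288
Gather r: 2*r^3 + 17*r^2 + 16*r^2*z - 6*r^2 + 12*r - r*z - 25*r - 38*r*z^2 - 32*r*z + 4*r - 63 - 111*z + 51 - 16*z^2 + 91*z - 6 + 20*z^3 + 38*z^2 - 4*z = 2*r^3 + r^2*(16*z + 11) + r*(-38*z^2 - 33*z - 9) + 20*z^3 + 22*z^2 - 24*z - 18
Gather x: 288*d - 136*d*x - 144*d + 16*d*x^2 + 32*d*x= 16*d*x^2 - 104*d*x + 144*d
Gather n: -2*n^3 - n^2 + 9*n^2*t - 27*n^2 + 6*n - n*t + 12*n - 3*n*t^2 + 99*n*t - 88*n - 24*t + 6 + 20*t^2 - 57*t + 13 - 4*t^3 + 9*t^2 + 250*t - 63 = -2*n^3 + n^2*(9*t - 28) + n*(-3*t^2 + 98*t - 70) - 4*t^3 + 29*t^2 + 169*t - 44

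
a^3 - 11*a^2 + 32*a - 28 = (a - 7)*(a - 2)^2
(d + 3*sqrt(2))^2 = d^2 + 6*sqrt(2)*d + 18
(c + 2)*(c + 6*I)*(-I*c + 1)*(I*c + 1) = c^4 + 2*c^3 + 6*I*c^3 + c^2 + 12*I*c^2 + 2*c + 6*I*c + 12*I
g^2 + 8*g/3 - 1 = (g - 1/3)*(g + 3)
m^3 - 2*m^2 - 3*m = m*(m - 3)*(m + 1)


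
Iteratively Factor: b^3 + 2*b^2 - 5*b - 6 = (b + 3)*(b^2 - b - 2) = (b - 2)*(b + 3)*(b + 1)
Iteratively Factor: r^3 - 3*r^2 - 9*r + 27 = (r - 3)*(r^2 - 9) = (r - 3)^2*(r + 3)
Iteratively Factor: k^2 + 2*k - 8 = (k - 2)*(k + 4)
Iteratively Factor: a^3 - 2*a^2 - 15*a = (a - 5)*(a^2 + 3*a) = a*(a - 5)*(a + 3)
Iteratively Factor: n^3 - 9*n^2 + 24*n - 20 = (n - 2)*(n^2 - 7*n + 10) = (n - 5)*(n - 2)*(n - 2)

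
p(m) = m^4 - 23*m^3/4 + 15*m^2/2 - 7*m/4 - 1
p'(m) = 4*m^3 - 69*m^2/4 + 15*m - 7/4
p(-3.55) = 515.80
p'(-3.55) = -451.35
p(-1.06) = 17.39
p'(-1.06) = -41.80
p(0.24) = -1.06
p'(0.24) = 0.91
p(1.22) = -0.20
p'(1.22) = -1.86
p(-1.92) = 84.30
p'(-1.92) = -122.45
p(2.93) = -12.67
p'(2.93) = -5.27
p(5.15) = 106.95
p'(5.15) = 164.35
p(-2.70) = 224.72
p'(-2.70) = -246.73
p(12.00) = 11858.00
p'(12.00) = 4606.25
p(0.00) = -1.00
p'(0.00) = -1.75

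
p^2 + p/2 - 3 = (p - 3/2)*(p + 2)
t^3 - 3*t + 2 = (t - 1)^2*(t + 2)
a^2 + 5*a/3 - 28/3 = (a - 7/3)*(a + 4)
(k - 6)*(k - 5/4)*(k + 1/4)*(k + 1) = k^4 - 6*k^3 - 21*k^2/16 + 121*k/16 + 15/8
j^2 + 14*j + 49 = (j + 7)^2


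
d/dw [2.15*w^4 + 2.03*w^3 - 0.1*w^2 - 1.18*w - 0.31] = 8.6*w^3 + 6.09*w^2 - 0.2*w - 1.18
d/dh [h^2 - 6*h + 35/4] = 2*h - 6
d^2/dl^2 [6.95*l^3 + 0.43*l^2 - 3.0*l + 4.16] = 41.7*l + 0.86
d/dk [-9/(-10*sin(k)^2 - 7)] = -90*sin(2*k)/(5*cos(2*k) - 12)^2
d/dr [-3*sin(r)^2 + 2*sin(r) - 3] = 2*(1 - 3*sin(r))*cos(r)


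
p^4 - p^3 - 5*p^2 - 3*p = p*(p - 3)*(p + 1)^2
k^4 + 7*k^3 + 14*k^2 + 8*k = k*(k + 1)*(k + 2)*(k + 4)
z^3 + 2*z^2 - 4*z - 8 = (z - 2)*(z + 2)^2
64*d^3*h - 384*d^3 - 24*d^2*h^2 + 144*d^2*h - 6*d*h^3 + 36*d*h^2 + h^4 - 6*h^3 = (-8*d + h)*(-2*d + h)*(4*d + h)*(h - 6)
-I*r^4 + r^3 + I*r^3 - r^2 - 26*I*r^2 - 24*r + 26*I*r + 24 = (r - 4*I)*(r - I)*(r + 6*I)*(-I*r + I)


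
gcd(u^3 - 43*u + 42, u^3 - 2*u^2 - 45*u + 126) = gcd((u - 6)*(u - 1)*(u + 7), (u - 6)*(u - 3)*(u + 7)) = u^2 + u - 42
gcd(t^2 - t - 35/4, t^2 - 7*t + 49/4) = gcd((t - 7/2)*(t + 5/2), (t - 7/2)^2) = t - 7/2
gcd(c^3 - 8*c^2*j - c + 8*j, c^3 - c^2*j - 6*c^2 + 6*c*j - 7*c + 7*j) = c + 1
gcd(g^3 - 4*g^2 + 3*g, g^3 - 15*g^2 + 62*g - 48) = g - 1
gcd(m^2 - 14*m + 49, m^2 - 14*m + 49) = m^2 - 14*m + 49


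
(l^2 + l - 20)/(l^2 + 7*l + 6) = (l^2 + l - 20)/(l^2 + 7*l + 6)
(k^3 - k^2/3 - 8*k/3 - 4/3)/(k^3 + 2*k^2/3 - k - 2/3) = (k - 2)/(k - 1)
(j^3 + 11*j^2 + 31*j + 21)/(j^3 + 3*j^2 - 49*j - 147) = (j + 1)/(j - 7)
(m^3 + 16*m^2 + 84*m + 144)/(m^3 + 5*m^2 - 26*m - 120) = (m + 6)/(m - 5)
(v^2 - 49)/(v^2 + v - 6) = (v^2 - 49)/(v^2 + v - 6)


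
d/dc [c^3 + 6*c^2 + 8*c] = 3*c^2 + 12*c + 8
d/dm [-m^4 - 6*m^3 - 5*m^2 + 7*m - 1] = -4*m^3 - 18*m^2 - 10*m + 7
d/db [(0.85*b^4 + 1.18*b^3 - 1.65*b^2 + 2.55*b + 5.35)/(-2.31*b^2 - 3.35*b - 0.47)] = (-3.927*b^5 - 11.2683*b^4 - 9.504*b^3 + 9.7542*b^2 + 26.268*b + 16.724)/(5.3361*b^4 + 15.477*b^3 + 13.3939*b^2 + 3.149*b + 0.2209)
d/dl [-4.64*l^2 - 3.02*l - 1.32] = -9.28*l - 3.02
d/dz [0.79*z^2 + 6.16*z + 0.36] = 1.58*z + 6.16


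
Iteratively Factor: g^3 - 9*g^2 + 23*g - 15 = (g - 1)*(g^2 - 8*g + 15) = (g - 3)*(g - 1)*(g - 5)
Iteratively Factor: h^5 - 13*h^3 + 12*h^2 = (h)*(h^4 - 13*h^2 + 12*h) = h*(h + 4)*(h^3 - 4*h^2 + 3*h) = h^2*(h + 4)*(h^2 - 4*h + 3) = h^2*(h - 1)*(h + 4)*(h - 3)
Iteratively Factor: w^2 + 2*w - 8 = (w + 4)*(w - 2)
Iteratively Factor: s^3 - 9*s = (s - 3)*(s^2 + 3*s) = (s - 3)*(s + 3)*(s)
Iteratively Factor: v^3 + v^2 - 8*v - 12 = (v + 2)*(v^2 - v - 6) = (v + 2)^2*(v - 3)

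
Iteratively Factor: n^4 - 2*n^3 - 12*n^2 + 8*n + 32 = (n + 2)*(n^3 - 4*n^2 - 4*n + 16) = (n - 2)*(n + 2)*(n^2 - 2*n - 8) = (n - 4)*(n - 2)*(n + 2)*(n + 2)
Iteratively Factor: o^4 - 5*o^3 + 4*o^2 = (o)*(o^3 - 5*o^2 + 4*o) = o^2*(o^2 - 5*o + 4) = o^2*(o - 4)*(o - 1)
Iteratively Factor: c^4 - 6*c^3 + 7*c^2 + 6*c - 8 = (c + 1)*(c^3 - 7*c^2 + 14*c - 8) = (c - 4)*(c + 1)*(c^2 - 3*c + 2) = (c - 4)*(c - 1)*(c + 1)*(c - 2)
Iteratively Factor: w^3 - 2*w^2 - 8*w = (w - 4)*(w^2 + 2*w) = w*(w - 4)*(w + 2)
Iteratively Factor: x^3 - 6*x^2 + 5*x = (x)*(x^2 - 6*x + 5) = x*(x - 5)*(x - 1)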